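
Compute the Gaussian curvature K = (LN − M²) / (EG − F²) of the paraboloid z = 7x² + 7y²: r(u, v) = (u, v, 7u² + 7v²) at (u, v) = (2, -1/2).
K = 49/173889

Coefficients of the first fundamental form: E = 196*u^2 + 1, F = 196*u*v, G = 196*v^2 + 1.
Coefficients of the second fundamental form: L = 14/sqrt(196*u^2 + 196*v^2 + 1), M = 0, N = 14/sqrt(196*u^2 + 196*v^2 + 1).
Assemble K = (LN − M²)/(EG − F²) = 196/(38416*u^4 + 76832*u^2*v^2 + 392*u^2 + 38416*v^4 + 392*v^2 + 1). At (u, v) = (2, -1/2): K = 49/173889.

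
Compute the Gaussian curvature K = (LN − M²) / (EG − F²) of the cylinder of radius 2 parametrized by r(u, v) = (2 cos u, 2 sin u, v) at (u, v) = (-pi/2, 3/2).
K = 0

Coefficients of the first fundamental form: E = 4, F = 0, G = 1.
Coefficients of the second fundamental form: L = -2, M = 0, N = 0.
Assemble K = (LN − M²)/(EG − F²) = 0. At (u, v) = (-pi/2, 3/2): K = 0.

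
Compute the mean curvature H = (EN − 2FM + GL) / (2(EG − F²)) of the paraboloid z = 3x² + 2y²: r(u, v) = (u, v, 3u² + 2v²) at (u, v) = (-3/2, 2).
H = 359*sqrt(146)/21316

With E = 36*u^2 + 1, F = 24*u*v, G = 16*v^2 + 1, L = 6/sqrt(36*u^2 + 16*v^2 + 1), M = 0, N = 4/sqrt(36*u^2 + 16*v^2 + 1), assemble
  H = (EN − 2FM + GL) / (2(EG − F²)) = (72*u^2 + 48*v^2 + 5)/(36*u^2 + 16*v^2 + 1)^(3/2).
At (u, v) = (-3/2, 2): H = 359*sqrt(146)/21316.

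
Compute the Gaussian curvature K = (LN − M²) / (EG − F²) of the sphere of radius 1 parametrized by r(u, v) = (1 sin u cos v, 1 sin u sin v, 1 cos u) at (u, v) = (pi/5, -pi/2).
K = 1

Coefficients of the first fundamental form: E = 1, F = 0, G = sin(u)^2.
Coefficients of the second fundamental form: L = -sin(u)/Abs(sin(u)), M = 0, N = -sin(u)^3/Abs(sin(u)).
Assemble K = (LN − M²)/(EG − F²) = 1. At (u, v) = (pi/5, -pi/2): K = 1.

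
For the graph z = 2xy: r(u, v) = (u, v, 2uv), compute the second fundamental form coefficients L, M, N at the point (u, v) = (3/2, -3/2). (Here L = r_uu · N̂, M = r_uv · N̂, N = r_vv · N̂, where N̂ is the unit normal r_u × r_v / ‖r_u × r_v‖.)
L = 0;  M = 2*sqrt(19)/19;  N = 0

Compute the unit normal N̂(u, v) = (-2*v/sqrt(4*u^2 + 4*v^2 + 1), -2*u/sqrt(4*u^2 + 4*v^2 + 1), 1/sqrt(4*u^2 + 4*v^2 + 1)), and the second partials r_uu, r_uv, r_vv. Take dot products:
  L(u, v) = r_uu · N̂ = 0,
  M(u, v) = r_uv · N̂ = 2/sqrt(4*u^2 + 4*v^2 + 1),
  N(u, v) = r_vv · N̂ = 0.
Evaluating at (u, v) = (3/2, -3/2):
  L = 0, M = 2*sqrt(19)/19, N = 0.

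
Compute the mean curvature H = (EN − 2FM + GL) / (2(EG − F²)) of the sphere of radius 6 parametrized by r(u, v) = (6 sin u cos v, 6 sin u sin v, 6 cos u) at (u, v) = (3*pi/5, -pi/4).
H = -1/6

With E = 36, F = 0, G = 36*sin(u)^2, L = -6*sin(u)/Abs(sin(u)), M = 0, N = -6*sin(u)^3/Abs(sin(u)), assemble
  H = (EN − 2FM + GL) / (2(EG − F²)) = -sin(u)/(6*Abs(sin(u))).
At (u, v) = (3*pi/5, -pi/4): H = -1/6.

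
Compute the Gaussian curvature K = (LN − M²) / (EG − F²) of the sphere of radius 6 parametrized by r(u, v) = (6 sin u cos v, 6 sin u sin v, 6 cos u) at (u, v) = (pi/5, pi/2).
K = 1/36

Coefficients of the first fundamental form: E = 36, F = 0, G = 36*sin(u)^2.
Coefficients of the second fundamental form: L = -6*sin(u)/Abs(sin(u)), M = 0, N = -6*sin(u)^3/Abs(sin(u)).
Assemble K = (LN − M²)/(EG − F²) = 1/36. At (u, v) = (pi/5, pi/2): K = 1/36.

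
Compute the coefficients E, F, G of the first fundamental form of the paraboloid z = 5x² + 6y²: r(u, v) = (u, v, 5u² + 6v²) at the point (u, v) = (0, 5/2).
E = 1;  F = 0;  G = 901

Partials: r_u = (1, 0, 10*u), r_v = (0, 1, 12*v). As functions of (u, v):
  E = r_u · r_u = 100*u^2 + 1,
  F = r_u · r_v = 120*u*v,
  G = r_v · r_v = 144*v^2 + 1.
Evaluating at (u, v) = (0, 5/2): E = 1, F = 0, G = 901.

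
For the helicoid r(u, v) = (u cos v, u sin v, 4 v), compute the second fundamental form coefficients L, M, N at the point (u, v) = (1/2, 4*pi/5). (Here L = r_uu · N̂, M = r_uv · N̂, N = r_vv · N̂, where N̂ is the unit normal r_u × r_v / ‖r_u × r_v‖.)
L = 0;  M = -8*sqrt(65)/65;  N = 0

Compute the unit normal N̂(u, v) = (4*sin(v)/sqrt(u^2 + 16), -4*cos(v)/sqrt(u^2 + 16), u/sqrt(u^2 + 16)), and the second partials r_uu, r_uv, r_vv. Take dot products:
  L(u, v) = r_uu · N̂ = 0,
  M(u, v) = r_uv · N̂ = -4/sqrt(u^2 + 16),
  N(u, v) = r_vv · N̂ = 0.
Evaluating at (u, v) = (1/2, 4*pi/5):
  L = 0, M = -8*sqrt(65)/65, N = 0.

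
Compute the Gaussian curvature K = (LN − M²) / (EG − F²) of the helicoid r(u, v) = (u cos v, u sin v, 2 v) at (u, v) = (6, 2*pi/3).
K = -1/400

Coefficients of the first fundamental form: E = 1, F = 0, G = u^2 + 4.
Coefficients of the second fundamental form: L = 0, M = -2/sqrt(u^2 + 4), N = 0.
Assemble K = (LN − M²)/(EG − F²) = -4/(u^2 + 4)^2. At (u, v) = (6, 2*pi/3): K = -1/400.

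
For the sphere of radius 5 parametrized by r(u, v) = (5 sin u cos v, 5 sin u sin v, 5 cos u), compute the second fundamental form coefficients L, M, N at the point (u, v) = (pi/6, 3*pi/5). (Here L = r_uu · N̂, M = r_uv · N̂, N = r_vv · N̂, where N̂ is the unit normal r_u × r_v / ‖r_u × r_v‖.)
L = -5;  M = 0;  N = -5/4

Compute the unit normal N̂(u, v) = (sin(u)^2*cos(v)/Abs(sin(u)), sin(u)^2*sin(v)/Abs(sin(u)), sin(2*u)/(2*Abs(sin(u)))), and the second partials r_uu, r_uv, r_vv. Take dot products:
  L(u, v) = r_uu · N̂ = -5*sin(u)/Abs(sin(u)),
  M(u, v) = r_uv · N̂ = 0,
  N(u, v) = r_vv · N̂ = -5*sin(u)^3/Abs(sin(u)).
Evaluating at (u, v) = (pi/6, 3*pi/5):
  L = -5, M = 0, N = -5/4.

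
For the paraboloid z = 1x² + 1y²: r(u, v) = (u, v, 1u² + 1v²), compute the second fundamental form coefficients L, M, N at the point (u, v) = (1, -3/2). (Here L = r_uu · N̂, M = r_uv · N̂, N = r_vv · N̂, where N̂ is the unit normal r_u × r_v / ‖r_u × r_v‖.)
L = sqrt(14)/7;  M = 0;  N = sqrt(14)/7

Compute the unit normal N̂(u, v) = (-2*u/sqrt(4*u^2 + 4*v^2 + 1), -2*v/sqrt(4*u^2 + 4*v^2 + 1), 1/sqrt(4*u^2 + 4*v^2 + 1)), and the second partials r_uu, r_uv, r_vv. Take dot products:
  L(u, v) = r_uu · N̂ = 2/sqrt(4*u^2 + 4*v^2 + 1),
  M(u, v) = r_uv · N̂ = 0,
  N(u, v) = r_vv · N̂ = 2/sqrt(4*u^2 + 4*v^2 + 1).
Evaluating at (u, v) = (1, -3/2):
  L = sqrt(14)/7, M = 0, N = sqrt(14)/7.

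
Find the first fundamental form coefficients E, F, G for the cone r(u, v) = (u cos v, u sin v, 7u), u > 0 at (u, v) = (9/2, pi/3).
E = 50;  F = 0;  G = 81/4

Partials: r_u = (cos(v), sin(v), 7), r_v = (-u*sin(v), u*cos(v), 0). As functions of (u, v):
  E = r_u · r_u = 50,
  F = r_u · r_v = 0,
  G = r_v · r_v = u^2.
Evaluating at (u, v) = (9/2, pi/3): E = 50, F = 0, G = 81/4.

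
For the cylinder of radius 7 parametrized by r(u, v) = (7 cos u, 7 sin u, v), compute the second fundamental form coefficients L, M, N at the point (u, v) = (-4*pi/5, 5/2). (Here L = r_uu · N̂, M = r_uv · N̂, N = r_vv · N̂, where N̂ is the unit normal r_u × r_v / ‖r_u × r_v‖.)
L = -7;  M = 0;  N = 0

Compute the unit normal N̂(u, v) = (cos(u), sin(u), 0), and the second partials r_uu, r_uv, r_vv. Take dot products:
  L(u, v) = r_uu · N̂ = -7,
  M(u, v) = r_uv · N̂ = 0,
  N(u, v) = r_vv · N̂ = 0.
Evaluating at (u, v) = (-4*pi/5, 5/2):
  L = -7, M = 0, N = 0.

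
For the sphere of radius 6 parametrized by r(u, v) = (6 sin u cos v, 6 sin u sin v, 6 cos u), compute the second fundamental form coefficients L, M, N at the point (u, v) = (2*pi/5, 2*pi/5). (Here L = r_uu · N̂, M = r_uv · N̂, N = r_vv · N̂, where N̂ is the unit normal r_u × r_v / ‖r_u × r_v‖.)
L = -6;  M = 0;  N = -15/4 - 3*sqrt(5)/4

Compute the unit normal N̂(u, v) = (sin(u)^2*cos(v)/Abs(sin(u)), sin(u)^2*sin(v)/Abs(sin(u)), sin(2*u)/(2*Abs(sin(u)))), and the second partials r_uu, r_uv, r_vv. Take dot products:
  L(u, v) = r_uu · N̂ = -6*sin(u)/Abs(sin(u)),
  M(u, v) = r_uv · N̂ = 0,
  N(u, v) = r_vv · N̂ = -6*sin(u)^3/Abs(sin(u)).
Evaluating at (u, v) = (2*pi/5, 2*pi/5):
  L = -6, M = 0, N = -15/4 - 3*sqrt(5)/4.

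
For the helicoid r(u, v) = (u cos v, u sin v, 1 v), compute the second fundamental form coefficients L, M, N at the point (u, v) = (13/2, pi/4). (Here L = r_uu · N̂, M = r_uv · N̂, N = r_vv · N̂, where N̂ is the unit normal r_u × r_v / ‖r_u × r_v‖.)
L = 0;  M = -2*sqrt(173)/173;  N = 0

Compute the unit normal N̂(u, v) = (sin(v)/sqrt(u^2 + 1), -cos(v)/sqrt(u^2 + 1), u/sqrt(u^2 + 1)), and the second partials r_uu, r_uv, r_vv. Take dot products:
  L(u, v) = r_uu · N̂ = 0,
  M(u, v) = r_uv · N̂ = -1/sqrt(u^2 + 1),
  N(u, v) = r_vv · N̂ = 0.
Evaluating at (u, v) = (13/2, pi/4):
  L = 0, M = -2*sqrt(173)/173, N = 0.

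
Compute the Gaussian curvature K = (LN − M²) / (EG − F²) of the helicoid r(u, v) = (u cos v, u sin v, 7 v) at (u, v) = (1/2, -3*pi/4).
K = -784/38809

Coefficients of the first fundamental form: E = 1, F = 0, G = u^2 + 49.
Coefficients of the second fundamental form: L = 0, M = -7/sqrt(u^2 + 49), N = 0.
Assemble K = (LN − M²)/(EG − F²) = -49/(u^2 + 49)^2. At (u, v) = (1/2, -3*pi/4): K = -784/38809.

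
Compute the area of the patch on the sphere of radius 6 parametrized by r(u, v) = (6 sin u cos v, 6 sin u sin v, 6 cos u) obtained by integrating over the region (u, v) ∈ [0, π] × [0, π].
Area = 72*pi

Area = ∫∫ √(EG − F²) du dv with √(EG − F²) = 36*Abs(sin(u)). Integrating over [0, π] × [0, π] gives 72*pi.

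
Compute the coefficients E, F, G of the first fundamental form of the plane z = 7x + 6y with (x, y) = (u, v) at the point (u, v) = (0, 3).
E = 50;  F = 42;  G = 37

Partials: r_u = (1, 0, 7), r_v = (0, 1, 6). As functions of (u, v):
  E = r_u · r_u = 50,
  F = r_u · r_v = 42,
  G = r_v · r_v = 37.
Evaluating at (u, v) = (0, 3): E = 50, F = 42, G = 37.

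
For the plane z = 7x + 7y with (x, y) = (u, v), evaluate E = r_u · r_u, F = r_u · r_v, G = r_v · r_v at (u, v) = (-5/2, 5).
E = 50;  F = 49;  G = 50

Partials: r_u = (1, 0, 7), r_v = (0, 1, 7). As functions of (u, v):
  E = r_u · r_u = 50,
  F = r_u · r_v = 49,
  G = r_v · r_v = 50.
Evaluating at (u, v) = (-5/2, 5): E = 50, F = 49, G = 50.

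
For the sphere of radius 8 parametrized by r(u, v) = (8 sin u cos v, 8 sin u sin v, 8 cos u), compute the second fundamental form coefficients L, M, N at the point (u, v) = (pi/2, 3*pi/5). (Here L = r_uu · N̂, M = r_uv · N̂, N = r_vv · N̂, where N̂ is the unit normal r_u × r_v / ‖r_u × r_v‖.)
L = -8;  M = 0;  N = -8

Compute the unit normal N̂(u, v) = (sin(u)^2*cos(v)/Abs(sin(u)), sin(u)^2*sin(v)/Abs(sin(u)), sin(2*u)/(2*Abs(sin(u)))), and the second partials r_uu, r_uv, r_vv. Take dot products:
  L(u, v) = r_uu · N̂ = -8*sin(u)/Abs(sin(u)),
  M(u, v) = r_uv · N̂ = 0,
  N(u, v) = r_vv · N̂ = -8*sin(u)^3/Abs(sin(u)).
Evaluating at (u, v) = (pi/2, 3*pi/5):
  L = -8, M = 0, N = -8.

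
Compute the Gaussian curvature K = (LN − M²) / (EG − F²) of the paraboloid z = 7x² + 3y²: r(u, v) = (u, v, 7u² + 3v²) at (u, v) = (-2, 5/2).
K = 21/255025

Coefficients of the first fundamental form: E = 196*u^2 + 1, F = 84*u*v, G = 36*v^2 + 1.
Coefficients of the second fundamental form: L = 14/sqrt(196*u^2 + 36*v^2 + 1), M = 0, N = 6/sqrt(196*u^2 + 36*v^2 + 1).
Assemble K = (LN − M²)/(EG − F²) = 84/(38416*u^4 + 14112*u^2*v^2 + 392*u^2 + 1296*v^4 + 72*v^2 + 1). At (u, v) = (-2, 5/2): K = 21/255025.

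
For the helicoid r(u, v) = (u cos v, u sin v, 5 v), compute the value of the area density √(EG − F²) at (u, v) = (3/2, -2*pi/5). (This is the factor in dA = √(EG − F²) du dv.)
√(EG − F²)|_{(3/2, -2*pi/5)} = sqrt(109)/2

E = 1, F = 0, G = u^2 + 25, so EG − F² = u^2 + 25. Taking the positive square root: √(EG − F²) = sqrt(u^2 + 25). At (u, v) = (3/2, -2*pi/5): sqrt(109)/2.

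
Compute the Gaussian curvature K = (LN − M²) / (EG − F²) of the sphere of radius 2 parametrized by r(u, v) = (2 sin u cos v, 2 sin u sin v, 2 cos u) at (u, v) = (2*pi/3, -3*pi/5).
K = 1/4

Coefficients of the first fundamental form: E = 4, F = 0, G = 4*sin(u)^2.
Coefficients of the second fundamental form: L = -2*sin(u)/Abs(sin(u)), M = 0, N = -2*sin(u)^3/Abs(sin(u)).
Assemble K = (LN − M²)/(EG − F²) = 1/4. At (u, v) = (2*pi/3, -3*pi/5): K = 1/4.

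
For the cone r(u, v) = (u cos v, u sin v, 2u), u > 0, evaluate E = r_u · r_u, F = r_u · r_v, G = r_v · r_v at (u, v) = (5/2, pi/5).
E = 5;  F = 0;  G = 25/4

Partials: r_u = (cos(v), sin(v), 2), r_v = (-u*sin(v), u*cos(v), 0). As functions of (u, v):
  E = r_u · r_u = 5,
  F = r_u · r_v = 0,
  G = r_v · r_v = u^2.
Evaluating at (u, v) = (5/2, pi/5): E = 5, F = 0, G = 25/4.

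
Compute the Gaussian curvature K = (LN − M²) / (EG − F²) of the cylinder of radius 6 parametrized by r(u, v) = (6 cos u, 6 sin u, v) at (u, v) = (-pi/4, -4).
K = 0

Coefficients of the first fundamental form: E = 36, F = 0, G = 1.
Coefficients of the second fundamental form: L = -6, M = 0, N = 0.
Assemble K = (LN − M²)/(EG − F²) = 0. At (u, v) = (-pi/4, -4): K = 0.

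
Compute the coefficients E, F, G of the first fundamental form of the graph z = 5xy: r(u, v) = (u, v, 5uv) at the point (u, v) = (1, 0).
E = 1;  F = 0;  G = 26

Partials: r_u = (1, 0, 5*v), r_v = (0, 1, 5*u). As functions of (u, v):
  E = r_u · r_u = 25*v^2 + 1,
  F = r_u · r_v = 25*u*v,
  G = r_v · r_v = 25*u^2 + 1.
Evaluating at (u, v) = (1, 0): E = 1, F = 0, G = 26.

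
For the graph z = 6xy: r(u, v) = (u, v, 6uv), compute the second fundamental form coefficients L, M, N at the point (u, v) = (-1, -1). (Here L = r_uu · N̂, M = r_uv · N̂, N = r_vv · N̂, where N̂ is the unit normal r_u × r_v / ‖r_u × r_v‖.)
L = 0;  M = 6*sqrt(73)/73;  N = 0

Compute the unit normal N̂(u, v) = (-6*v/sqrt(36*u^2 + 36*v^2 + 1), -6*u/sqrt(36*u^2 + 36*v^2 + 1), 1/sqrt(36*u^2 + 36*v^2 + 1)), and the second partials r_uu, r_uv, r_vv. Take dot products:
  L(u, v) = r_uu · N̂ = 0,
  M(u, v) = r_uv · N̂ = 6/sqrt(36*u^2 + 36*v^2 + 1),
  N(u, v) = r_vv · N̂ = 0.
Evaluating at (u, v) = (-1, -1):
  L = 0, M = 6*sqrt(73)/73, N = 0.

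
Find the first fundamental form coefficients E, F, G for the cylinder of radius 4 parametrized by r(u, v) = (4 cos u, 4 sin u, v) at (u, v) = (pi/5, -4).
E = 16;  F = 0;  G = 1

Partials: r_u = (-4*sin(u), 4*cos(u), 0), r_v = (0, 0, 1). As functions of (u, v):
  E = r_u · r_u = 16,
  F = r_u · r_v = 0,
  G = r_v · r_v = 1.
Evaluating at (u, v) = (pi/5, -4): E = 16, F = 0, G = 1.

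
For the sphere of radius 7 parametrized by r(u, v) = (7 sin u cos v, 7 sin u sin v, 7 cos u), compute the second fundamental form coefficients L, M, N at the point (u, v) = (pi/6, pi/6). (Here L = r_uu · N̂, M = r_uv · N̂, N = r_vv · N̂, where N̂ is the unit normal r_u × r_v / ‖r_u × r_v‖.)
L = -7;  M = 0;  N = -7/4

Compute the unit normal N̂(u, v) = (sin(u)^2*cos(v)/Abs(sin(u)), sin(u)^2*sin(v)/Abs(sin(u)), sin(2*u)/(2*Abs(sin(u)))), and the second partials r_uu, r_uv, r_vv. Take dot products:
  L(u, v) = r_uu · N̂ = -7*sin(u)/Abs(sin(u)),
  M(u, v) = r_uv · N̂ = 0,
  N(u, v) = r_vv · N̂ = -7*sin(u)^3/Abs(sin(u)).
Evaluating at (u, v) = (pi/6, pi/6):
  L = -7, M = 0, N = -7/4.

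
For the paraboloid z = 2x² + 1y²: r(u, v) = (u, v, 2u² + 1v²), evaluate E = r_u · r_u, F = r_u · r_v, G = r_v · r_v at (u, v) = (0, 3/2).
E = 1;  F = 0;  G = 10

Partials: r_u = (1, 0, 4*u), r_v = (0, 1, 2*v). As functions of (u, v):
  E = r_u · r_u = 16*u^2 + 1,
  F = r_u · r_v = 8*u*v,
  G = r_v · r_v = 4*v^2 + 1.
Evaluating at (u, v) = (0, 3/2): E = 1, F = 0, G = 10.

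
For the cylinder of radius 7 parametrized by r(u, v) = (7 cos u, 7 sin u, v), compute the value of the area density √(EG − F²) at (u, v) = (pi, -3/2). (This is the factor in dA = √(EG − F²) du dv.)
√(EG − F²)|_{(pi, -3/2)} = 7

E = 49, F = 0, G = 1, so EG − F² = 49. Taking the positive square root: √(EG − F²) = 7. At (u, v) = (pi, -3/2): 7.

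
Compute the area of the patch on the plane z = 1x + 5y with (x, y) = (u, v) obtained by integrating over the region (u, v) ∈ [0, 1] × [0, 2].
Area = 6*sqrt(3)

Area = ∫∫ √(EG − F²) du dv with √(EG − F²) = 3*sqrt(3). Integrating over [0, 1] × [0, 2] gives 6*sqrt(3).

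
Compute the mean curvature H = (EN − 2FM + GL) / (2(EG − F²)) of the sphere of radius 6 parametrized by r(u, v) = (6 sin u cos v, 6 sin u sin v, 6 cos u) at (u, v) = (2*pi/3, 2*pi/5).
H = -1/6

With E = 36, F = 0, G = 36*sin(u)^2, L = -6*sin(u)/Abs(sin(u)), M = 0, N = -6*sin(u)^3/Abs(sin(u)), assemble
  H = (EN − 2FM + GL) / (2(EG − F²)) = -sin(u)/(6*Abs(sin(u))).
At (u, v) = (2*pi/3, 2*pi/5): H = -1/6.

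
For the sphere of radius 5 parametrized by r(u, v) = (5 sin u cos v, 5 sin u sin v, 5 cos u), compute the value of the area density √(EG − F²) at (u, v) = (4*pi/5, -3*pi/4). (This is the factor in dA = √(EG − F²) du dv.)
√(EG − F²)|_{(4*pi/5, -3*pi/4)} = 25*sqrt(10 - 2*sqrt(5))/4

E = 25, F = 0, G = 25*sin(u)^2, so EG − F² = 625*sin(u)^2. Taking the positive square root: √(EG − F²) = 25*Abs(sin(u)). At (u, v) = (4*pi/5, -3*pi/4): 25*sqrt(10 - 2*sqrt(5))/4.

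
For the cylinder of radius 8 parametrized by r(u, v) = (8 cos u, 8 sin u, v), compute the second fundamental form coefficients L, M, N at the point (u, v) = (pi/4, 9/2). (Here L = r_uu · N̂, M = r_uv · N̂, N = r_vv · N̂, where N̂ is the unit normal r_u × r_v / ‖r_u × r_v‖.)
L = -8;  M = 0;  N = 0

Compute the unit normal N̂(u, v) = (cos(u), sin(u), 0), and the second partials r_uu, r_uv, r_vv. Take dot products:
  L(u, v) = r_uu · N̂ = -8,
  M(u, v) = r_uv · N̂ = 0,
  N(u, v) = r_vv · N̂ = 0.
Evaluating at (u, v) = (pi/4, 9/2):
  L = -8, M = 0, N = 0.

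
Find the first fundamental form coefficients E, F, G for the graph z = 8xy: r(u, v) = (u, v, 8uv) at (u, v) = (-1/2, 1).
E = 65;  F = -32;  G = 17

Partials: r_u = (1, 0, 8*v), r_v = (0, 1, 8*u). As functions of (u, v):
  E = r_u · r_u = 64*v^2 + 1,
  F = r_u · r_v = 64*u*v,
  G = r_v · r_v = 64*u^2 + 1.
Evaluating at (u, v) = (-1/2, 1): E = 65, F = -32, G = 17.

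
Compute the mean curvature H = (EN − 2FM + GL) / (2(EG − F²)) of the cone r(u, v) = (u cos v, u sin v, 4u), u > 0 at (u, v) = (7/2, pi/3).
H = 4*sqrt(17)/119

With E = 17, F = 0, G = u^2, L = 0, M = 0, N = 4*sqrt(17)*u^2/(17*Abs(u)), assemble
  H = (EN − 2FM + GL) / (2(EG − F²)) = 2*sqrt(17)/(17*Abs(u)).
At (u, v) = (7/2, pi/3): H = 4*sqrt(17)/119.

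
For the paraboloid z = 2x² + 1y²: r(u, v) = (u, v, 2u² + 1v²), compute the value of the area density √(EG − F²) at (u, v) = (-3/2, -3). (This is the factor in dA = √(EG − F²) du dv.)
√(EG − F²)|_{(-3/2, -3)} = sqrt(73)

E = 16*u^2 + 1, F = 8*u*v, G = 4*v^2 + 1, so EG − F² = 16*u^2 + 4*v^2 + 1. Taking the positive square root: √(EG − F²) = sqrt(16*u^2 + 4*v^2 + 1). At (u, v) = (-3/2, -3): sqrt(73).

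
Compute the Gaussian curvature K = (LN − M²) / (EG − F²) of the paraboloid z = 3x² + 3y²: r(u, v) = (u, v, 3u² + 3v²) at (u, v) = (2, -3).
K = 36/219961

Coefficients of the first fundamental form: E = 36*u^2 + 1, F = 36*u*v, G = 36*v^2 + 1.
Coefficients of the second fundamental form: L = 6/sqrt(36*u^2 + 36*v^2 + 1), M = 0, N = 6/sqrt(36*u^2 + 36*v^2 + 1).
Assemble K = (LN − M²)/(EG − F²) = 36/(1296*u^4 + 2592*u^2*v^2 + 72*u^2 + 1296*v^4 + 72*v^2 + 1). At (u, v) = (2, -3): K = 36/219961.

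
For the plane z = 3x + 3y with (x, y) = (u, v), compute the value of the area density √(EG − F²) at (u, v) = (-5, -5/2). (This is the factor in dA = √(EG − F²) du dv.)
√(EG − F²)|_{(-5, -5/2)} = sqrt(19)

E = 10, F = 9, G = 10, so EG − F² = 19. Taking the positive square root: √(EG − F²) = sqrt(19). At (u, v) = (-5, -5/2): sqrt(19).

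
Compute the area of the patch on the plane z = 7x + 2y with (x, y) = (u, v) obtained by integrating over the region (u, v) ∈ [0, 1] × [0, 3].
Area = 9*sqrt(6)

Area = ∫∫ √(EG − F²) du dv with √(EG − F²) = 3*sqrt(6). Integrating over [0, 1] × [0, 3] gives 9*sqrt(6).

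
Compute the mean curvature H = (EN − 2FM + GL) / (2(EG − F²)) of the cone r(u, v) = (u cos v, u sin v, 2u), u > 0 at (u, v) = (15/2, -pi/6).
H = 2*sqrt(5)/75

With E = 5, F = 0, G = u^2, L = 0, M = 0, N = 2*sqrt(5)*u^2/(5*Abs(u)), assemble
  H = (EN − 2FM + GL) / (2(EG − F²)) = sqrt(5)/(5*Abs(u)).
At (u, v) = (15/2, -pi/6): H = 2*sqrt(5)/75.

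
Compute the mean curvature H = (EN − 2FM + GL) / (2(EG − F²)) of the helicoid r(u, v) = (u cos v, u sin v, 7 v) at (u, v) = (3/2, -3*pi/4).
H = 0

With E = 1, F = 0, G = u^2 + 49, L = 0, M = -7/sqrt(u^2 + 49), N = 0, assemble
  H = (EN − 2FM + GL) / (2(EG − F²)) = 0.
At (u, v) = (3/2, -3*pi/4): H = 0.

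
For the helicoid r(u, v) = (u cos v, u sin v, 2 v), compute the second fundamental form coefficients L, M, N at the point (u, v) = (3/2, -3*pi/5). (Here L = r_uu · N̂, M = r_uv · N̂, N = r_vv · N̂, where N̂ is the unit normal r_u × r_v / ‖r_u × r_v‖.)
L = 0;  M = -4/5;  N = 0

Compute the unit normal N̂(u, v) = (2*sin(v)/sqrt(u^2 + 4), -2*cos(v)/sqrt(u^2 + 4), u/sqrt(u^2 + 4)), and the second partials r_uu, r_uv, r_vv. Take dot products:
  L(u, v) = r_uu · N̂ = 0,
  M(u, v) = r_uv · N̂ = -2/sqrt(u^2 + 4),
  N(u, v) = r_vv · N̂ = 0.
Evaluating at (u, v) = (3/2, -3*pi/5):
  L = 0, M = -4/5, N = 0.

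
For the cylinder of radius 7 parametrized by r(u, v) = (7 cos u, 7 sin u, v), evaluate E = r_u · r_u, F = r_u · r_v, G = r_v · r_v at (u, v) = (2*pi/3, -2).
E = 49;  F = 0;  G = 1

Partials: r_u = (-7*sin(u), 7*cos(u), 0), r_v = (0, 0, 1). As functions of (u, v):
  E = r_u · r_u = 49,
  F = r_u · r_v = 0,
  G = r_v · r_v = 1.
Evaluating at (u, v) = (2*pi/3, -2): E = 49, F = 0, G = 1.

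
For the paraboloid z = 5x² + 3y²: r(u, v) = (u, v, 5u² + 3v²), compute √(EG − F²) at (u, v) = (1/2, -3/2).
√(EG − F²)|_{(1/2, -3/2)} = sqrt(107)

E = 100*u^2 + 1, F = 60*u*v, G = 36*v^2 + 1; EG − F² = 100*u^2 + 36*v^2 + 1; √(EG − F²) = sqrt(100*u^2 + 36*v^2 + 1). At the given point: sqrt(107).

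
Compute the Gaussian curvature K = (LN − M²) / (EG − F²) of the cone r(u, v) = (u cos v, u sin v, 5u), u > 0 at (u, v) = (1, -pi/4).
K = 0

Coefficients of the first fundamental form: E = 26, F = 0, G = u^2.
Coefficients of the second fundamental form: L = 0, M = 0, N = 5*sqrt(26)*u^2/(26*Abs(u)).
Assemble K = (LN − M²)/(EG − F²) = 0. At (u, v) = (1, -pi/4): K = 0.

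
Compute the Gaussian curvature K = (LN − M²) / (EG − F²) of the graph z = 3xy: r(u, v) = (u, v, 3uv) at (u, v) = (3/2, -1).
K = -144/14641

Coefficients of the first fundamental form: E = 9*v^2 + 1, F = 9*u*v, G = 9*u^2 + 1.
Coefficients of the second fundamental form: L = 0, M = 3/sqrt(9*u^2 + 9*v^2 + 1), N = 0.
Assemble K = (LN − M²)/(EG − F²) = -9/(81*u^4 + 162*u^2*v^2 + 18*u^2 + 81*v^4 + 18*v^2 + 1). At (u, v) = (3/2, -1): K = -144/14641.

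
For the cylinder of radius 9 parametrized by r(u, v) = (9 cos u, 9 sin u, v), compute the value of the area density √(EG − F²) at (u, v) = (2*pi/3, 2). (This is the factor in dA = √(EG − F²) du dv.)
√(EG − F²)|_{(2*pi/3, 2)} = 9

E = 81, F = 0, G = 1, so EG − F² = 81. Taking the positive square root: √(EG − F²) = 9. At (u, v) = (2*pi/3, 2): 9.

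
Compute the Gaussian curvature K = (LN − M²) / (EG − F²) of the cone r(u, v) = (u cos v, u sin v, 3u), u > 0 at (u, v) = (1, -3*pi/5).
K = 0

Coefficients of the first fundamental form: E = 10, F = 0, G = u^2.
Coefficients of the second fundamental form: L = 0, M = 0, N = 3*sqrt(10)*u^2/(10*Abs(u)).
Assemble K = (LN − M²)/(EG − F²) = 0. At (u, v) = (1, -3*pi/5): K = 0.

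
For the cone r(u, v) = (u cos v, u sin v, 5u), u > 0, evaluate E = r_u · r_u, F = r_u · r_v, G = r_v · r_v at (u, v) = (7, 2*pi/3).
E = 26;  F = 0;  G = 49

Partials: r_u = (cos(v), sin(v), 5), r_v = (-u*sin(v), u*cos(v), 0). As functions of (u, v):
  E = r_u · r_u = 26,
  F = r_u · r_v = 0,
  G = r_v · r_v = u^2.
Evaluating at (u, v) = (7, 2*pi/3): E = 26, F = 0, G = 49.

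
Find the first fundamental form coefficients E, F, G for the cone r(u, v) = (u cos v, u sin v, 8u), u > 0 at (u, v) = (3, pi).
E = 65;  F = 0;  G = 9

Partials: r_u = (cos(v), sin(v), 8), r_v = (-u*sin(v), u*cos(v), 0). As functions of (u, v):
  E = r_u · r_u = 65,
  F = r_u · r_v = 0,
  G = r_v · r_v = u^2.
Evaluating at (u, v) = (3, pi): E = 65, F = 0, G = 9.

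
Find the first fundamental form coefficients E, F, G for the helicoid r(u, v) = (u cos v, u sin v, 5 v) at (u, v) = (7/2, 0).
E = 1;  F = 0;  G = 149/4

Partials: r_u = (cos(v), sin(v), 0), r_v = (-u*sin(v), u*cos(v), 5). As functions of (u, v):
  E = r_u · r_u = 1,
  F = r_u · r_v = 0,
  G = r_v · r_v = u^2 + 25.
Evaluating at (u, v) = (7/2, 0): E = 1, F = 0, G = 149/4.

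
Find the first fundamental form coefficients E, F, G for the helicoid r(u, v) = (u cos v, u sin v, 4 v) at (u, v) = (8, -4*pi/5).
E = 1;  F = 0;  G = 80

Partials: r_u = (cos(v), sin(v), 0), r_v = (-u*sin(v), u*cos(v), 4). As functions of (u, v):
  E = r_u · r_u = 1,
  F = r_u · r_v = 0,
  G = r_v · r_v = u^2 + 16.
Evaluating at (u, v) = (8, -4*pi/5): E = 1, F = 0, G = 80.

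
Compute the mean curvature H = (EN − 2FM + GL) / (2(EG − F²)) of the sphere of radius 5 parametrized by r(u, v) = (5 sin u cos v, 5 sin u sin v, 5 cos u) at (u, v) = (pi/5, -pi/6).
H = -1/5

With E = 25, F = 0, G = 25*sin(u)^2, L = -5*sin(u)/Abs(sin(u)), M = 0, N = -5*sin(u)^3/Abs(sin(u)), assemble
  H = (EN − 2FM + GL) / (2(EG − F²)) = -sin(u)/(5*Abs(sin(u))).
At (u, v) = (pi/5, -pi/6): H = -1/5.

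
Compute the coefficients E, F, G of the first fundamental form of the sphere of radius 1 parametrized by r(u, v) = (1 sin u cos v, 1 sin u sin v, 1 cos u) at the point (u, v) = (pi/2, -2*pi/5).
E = 1;  F = 0;  G = 1

Partials: r_u = (cos(u)*cos(v), sin(v)*cos(u), -sin(u)), r_v = (-sin(u)*sin(v), sin(u)*cos(v), 0). As functions of (u, v):
  E = r_u · r_u = 1,
  F = r_u · r_v = 0,
  G = r_v · r_v = sin(u)^2.
Evaluating at (u, v) = (pi/2, -2*pi/5): E = 1, F = 0, G = 1.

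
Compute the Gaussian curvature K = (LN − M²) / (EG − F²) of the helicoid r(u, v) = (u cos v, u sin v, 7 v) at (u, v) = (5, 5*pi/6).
K = -49/5476

Coefficients of the first fundamental form: E = 1, F = 0, G = u^2 + 49.
Coefficients of the second fundamental form: L = 0, M = -7/sqrt(u^2 + 49), N = 0.
Assemble K = (LN − M²)/(EG − F²) = -49/(u^2 + 49)^2. At (u, v) = (5, 5*pi/6): K = -49/5476.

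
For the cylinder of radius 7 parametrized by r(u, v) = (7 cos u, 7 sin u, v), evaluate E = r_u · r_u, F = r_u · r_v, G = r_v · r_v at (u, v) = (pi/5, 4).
E = 49;  F = 0;  G = 1

Partials: r_u = (-7*sin(u), 7*cos(u), 0), r_v = (0, 0, 1). As functions of (u, v):
  E = r_u · r_u = 49,
  F = r_u · r_v = 0,
  G = r_v · r_v = 1.
Evaluating at (u, v) = (pi/5, 4): E = 49, F = 0, G = 1.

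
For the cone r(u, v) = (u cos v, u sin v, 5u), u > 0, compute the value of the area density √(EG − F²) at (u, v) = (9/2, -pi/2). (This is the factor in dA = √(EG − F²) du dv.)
√(EG − F²)|_{(9/2, -pi/2)} = 9*sqrt(26)/2

E = 26, F = 0, G = u^2, so EG − F² = 26*u^2. Taking the positive square root: √(EG − F²) = sqrt(26)*Abs(u). At (u, v) = (9/2, -pi/2): 9*sqrt(26)/2.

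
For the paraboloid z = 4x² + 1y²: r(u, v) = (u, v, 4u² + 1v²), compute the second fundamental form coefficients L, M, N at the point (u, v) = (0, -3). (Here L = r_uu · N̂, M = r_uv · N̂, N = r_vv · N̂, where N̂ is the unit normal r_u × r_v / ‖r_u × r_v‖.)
L = 8*sqrt(37)/37;  M = 0;  N = 2*sqrt(37)/37

Compute the unit normal N̂(u, v) = (-8*u/sqrt(64*u^2 + 4*v^2 + 1), -2*v/sqrt(64*u^2 + 4*v^2 + 1), 1/sqrt(64*u^2 + 4*v^2 + 1)), and the second partials r_uu, r_uv, r_vv. Take dot products:
  L(u, v) = r_uu · N̂ = 8/sqrt(64*u^2 + 4*v^2 + 1),
  M(u, v) = r_uv · N̂ = 0,
  N(u, v) = r_vv · N̂ = 2/sqrt(64*u^2 + 4*v^2 + 1).
Evaluating at (u, v) = (0, -3):
  L = 8*sqrt(37)/37, M = 0, N = 2*sqrt(37)/37.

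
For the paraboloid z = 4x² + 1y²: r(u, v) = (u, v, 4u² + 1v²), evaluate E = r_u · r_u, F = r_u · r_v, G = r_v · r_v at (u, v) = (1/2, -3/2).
E = 17;  F = -12;  G = 10

Partials: r_u = (1, 0, 8*u), r_v = (0, 1, 2*v). As functions of (u, v):
  E = r_u · r_u = 64*u^2 + 1,
  F = r_u · r_v = 16*u*v,
  G = r_v · r_v = 4*v^2 + 1.
Evaluating at (u, v) = (1/2, -3/2): E = 17, F = -12, G = 10.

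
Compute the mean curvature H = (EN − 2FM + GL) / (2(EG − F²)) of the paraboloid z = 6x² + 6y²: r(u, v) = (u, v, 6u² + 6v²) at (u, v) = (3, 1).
H = 8652*sqrt(1441)/2076481

With E = 144*u^2 + 1, F = 144*u*v, G = 144*v^2 + 1, L = 12/sqrt(144*u^2 + 144*v^2 + 1), M = 0, N = 12/sqrt(144*u^2 + 144*v^2 + 1), assemble
  H = (EN − 2FM + GL) / (2(EG − F²)) = 12*(72*u^2 + 72*v^2 + 1)/(144*u^2 + 144*v^2 + 1)^(3/2).
At (u, v) = (3, 1): H = 8652*sqrt(1441)/2076481.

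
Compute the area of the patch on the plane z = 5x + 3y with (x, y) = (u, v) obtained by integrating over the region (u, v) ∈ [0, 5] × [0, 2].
Area = 10*sqrt(35)

Area = ∫∫ √(EG − F²) du dv with √(EG − F²) = sqrt(35). Integrating over [0, 5] × [0, 2] gives 10*sqrt(35).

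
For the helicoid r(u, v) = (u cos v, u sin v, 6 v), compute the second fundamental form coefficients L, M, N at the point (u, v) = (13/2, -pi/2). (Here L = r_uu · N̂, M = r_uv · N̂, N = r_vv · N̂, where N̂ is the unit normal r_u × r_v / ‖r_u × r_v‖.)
L = 0;  M = -12*sqrt(313)/313;  N = 0

Compute the unit normal N̂(u, v) = (6*sin(v)/sqrt(u^2 + 36), -6*cos(v)/sqrt(u^2 + 36), u/sqrt(u^2 + 36)), and the second partials r_uu, r_uv, r_vv. Take dot products:
  L(u, v) = r_uu · N̂ = 0,
  M(u, v) = r_uv · N̂ = -6/sqrt(u^2 + 36),
  N(u, v) = r_vv · N̂ = 0.
Evaluating at (u, v) = (13/2, -pi/2):
  L = 0, M = -12*sqrt(313)/313, N = 0.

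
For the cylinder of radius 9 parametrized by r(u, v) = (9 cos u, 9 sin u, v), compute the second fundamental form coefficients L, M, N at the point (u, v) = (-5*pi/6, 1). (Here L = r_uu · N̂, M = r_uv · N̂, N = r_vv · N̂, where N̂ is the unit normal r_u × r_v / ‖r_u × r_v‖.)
L = -9;  M = 0;  N = 0

Compute the unit normal N̂(u, v) = (cos(u), sin(u), 0), and the second partials r_uu, r_uv, r_vv. Take dot products:
  L(u, v) = r_uu · N̂ = -9,
  M(u, v) = r_uv · N̂ = 0,
  N(u, v) = r_vv · N̂ = 0.
Evaluating at (u, v) = (-5*pi/6, 1):
  L = -9, M = 0, N = 0.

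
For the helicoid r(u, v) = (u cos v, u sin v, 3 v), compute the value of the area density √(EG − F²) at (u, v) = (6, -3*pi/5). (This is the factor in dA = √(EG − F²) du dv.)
√(EG − F²)|_{(6, -3*pi/5)} = 3*sqrt(5)

E = 1, F = 0, G = u^2 + 9, so EG − F² = u^2 + 9. Taking the positive square root: √(EG − F²) = sqrt(u^2 + 9). At (u, v) = (6, -3*pi/5): 3*sqrt(5).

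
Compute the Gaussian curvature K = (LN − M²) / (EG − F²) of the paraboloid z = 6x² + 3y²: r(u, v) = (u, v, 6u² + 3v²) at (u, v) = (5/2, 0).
K = 72/811801

Coefficients of the first fundamental form: E = 144*u^2 + 1, F = 72*u*v, G = 36*v^2 + 1.
Coefficients of the second fundamental form: L = 12/sqrt(144*u^2 + 36*v^2 + 1), M = 0, N = 6/sqrt(144*u^2 + 36*v^2 + 1).
Assemble K = (LN − M²)/(EG − F²) = 72/(20736*u^4 + 10368*u^2*v^2 + 288*u^2 + 1296*v^4 + 72*v^2 + 1). At (u, v) = (5/2, 0): K = 72/811801.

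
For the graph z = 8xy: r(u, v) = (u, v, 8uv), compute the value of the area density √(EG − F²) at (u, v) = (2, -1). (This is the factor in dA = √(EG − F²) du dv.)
√(EG − F²)|_{(2, -1)} = sqrt(321)

E = 64*v^2 + 1, F = 64*u*v, G = 64*u^2 + 1, so EG − F² = 64*u^2 + 64*v^2 + 1. Taking the positive square root: √(EG − F²) = sqrt(64*u^2 + 64*v^2 + 1). At (u, v) = (2, -1): sqrt(321).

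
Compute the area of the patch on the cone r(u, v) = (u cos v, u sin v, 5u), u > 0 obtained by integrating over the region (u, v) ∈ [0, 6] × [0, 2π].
Area = 36*sqrt(26)*pi

Area = ∫∫ √(EG − F²) du dv with √(EG − F²) = sqrt(26)*Abs(u). Integrating over [0, 6] × [0, 2π] gives 36*sqrt(26)*pi.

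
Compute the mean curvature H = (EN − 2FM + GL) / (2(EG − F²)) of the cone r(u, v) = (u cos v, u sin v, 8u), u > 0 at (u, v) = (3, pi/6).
H = 4*sqrt(65)/195

With E = 65, F = 0, G = u^2, L = 0, M = 0, N = 8*sqrt(65)*u^2/(65*Abs(u)), assemble
  H = (EN − 2FM + GL) / (2(EG − F²)) = 4*sqrt(65)/(65*Abs(u)).
At (u, v) = (3, pi/6): H = 4*sqrt(65)/195.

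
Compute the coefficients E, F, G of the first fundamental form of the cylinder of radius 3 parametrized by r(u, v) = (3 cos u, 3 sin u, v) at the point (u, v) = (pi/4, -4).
E = 9;  F = 0;  G = 1

Partials: r_u = (-3*sin(u), 3*cos(u), 0), r_v = (0, 0, 1). As functions of (u, v):
  E = r_u · r_u = 9,
  F = r_u · r_v = 0,
  G = r_v · r_v = 1.
Evaluating at (u, v) = (pi/4, -4): E = 9, F = 0, G = 1.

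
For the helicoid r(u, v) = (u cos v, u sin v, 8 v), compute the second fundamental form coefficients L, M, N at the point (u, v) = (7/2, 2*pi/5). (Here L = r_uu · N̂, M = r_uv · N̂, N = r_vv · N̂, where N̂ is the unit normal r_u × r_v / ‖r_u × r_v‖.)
L = 0;  M = -16*sqrt(305)/305;  N = 0

Compute the unit normal N̂(u, v) = (8*sin(v)/sqrt(u^2 + 64), -8*cos(v)/sqrt(u^2 + 64), u/sqrt(u^2 + 64)), and the second partials r_uu, r_uv, r_vv. Take dot products:
  L(u, v) = r_uu · N̂ = 0,
  M(u, v) = r_uv · N̂ = -8/sqrt(u^2 + 64),
  N(u, v) = r_vv · N̂ = 0.
Evaluating at (u, v) = (7/2, 2*pi/5):
  L = 0, M = -16*sqrt(305)/305, N = 0.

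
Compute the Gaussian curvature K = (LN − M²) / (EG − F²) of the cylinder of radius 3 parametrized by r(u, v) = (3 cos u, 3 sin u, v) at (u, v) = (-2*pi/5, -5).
K = 0

Coefficients of the first fundamental form: E = 9, F = 0, G = 1.
Coefficients of the second fundamental form: L = -3, M = 0, N = 0.
Assemble K = (LN − M²)/(EG − F²) = 0. At (u, v) = (-2*pi/5, -5): K = 0.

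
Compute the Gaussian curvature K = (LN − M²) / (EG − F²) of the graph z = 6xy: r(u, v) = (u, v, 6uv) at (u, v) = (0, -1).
K = -36/1369

Coefficients of the first fundamental form: E = 36*v^2 + 1, F = 36*u*v, G = 36*u^2 + 1.
Coefficients of the second fundamental form: L = 0, M = 6/sqrt(36*u^2 + 36*v^2 + 1), N = 0.
Assemble K = (LN − M²)/(EG − F²) = -36/(1296*u^4 + 2592*u^2*v^2 + 72*u^2 + 1296*v^4 + 72*v^2 + 1). At (u, v) = (0, -1): K = -36/1369.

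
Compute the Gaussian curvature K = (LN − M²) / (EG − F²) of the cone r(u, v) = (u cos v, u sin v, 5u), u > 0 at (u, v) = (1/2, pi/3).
K = 0

Coefficients of the first fundamental form: E = 26, F = 0, G = u^2.
Coefficients of the second fundamental form: L = 0, M = 0, N = 5*sqrt(26)*u^2/(26*Abs(u)).
Assemble K = (LN − M²)/(EG − F²) = 0. At (u, v) = (1/2, pi/3): K = 0.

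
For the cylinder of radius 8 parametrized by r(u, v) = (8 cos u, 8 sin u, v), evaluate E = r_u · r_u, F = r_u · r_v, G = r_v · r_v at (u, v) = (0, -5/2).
E = 64;  F = 0;  G = 1

Partials: r_u = (-8*sin(u), 8*cos(u), 0), r_v = (0, 0, 1). As functions of (u, v):
  E = r_u · r_u = 64,
  F = r_u · r_v = 0,
  G = r_v · r_v = 1.
Evaluating at (u, v) = (0, -5/2): E = 64, F = 0, G = 1.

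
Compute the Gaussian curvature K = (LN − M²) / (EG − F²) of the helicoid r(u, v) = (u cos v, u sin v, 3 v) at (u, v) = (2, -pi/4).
K = -9/169

Coefficients of the first fundamental form: E = 1, F = 0, G = u^2 + 9.
Coefficients of the second fundamental form: L = 0, M = -3/sqrt(u^2 + 9), N = 0.
Assemble K = (LN − M²)/(EG − F²) = -9/(u^2 + 9)^2. At (u, v) = (2, -pi/4): K = -9/169.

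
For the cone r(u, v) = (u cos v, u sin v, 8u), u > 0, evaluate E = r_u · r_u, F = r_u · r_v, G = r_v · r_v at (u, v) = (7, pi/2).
E = 65;  F = 0;  G = 49

Partials: r_u = (cos(v), sin(v), 8), r_v = (-u*sin(v), u*cos(v), 0). As functions of (u, v):
  E = r_u · r_u = 65,
  F = r_u · r_v = 0,
  G = r_v · r_v = u^2.
Evaluating at (u, v) = (7, pi/2): E = 65, F = 0, G = 49.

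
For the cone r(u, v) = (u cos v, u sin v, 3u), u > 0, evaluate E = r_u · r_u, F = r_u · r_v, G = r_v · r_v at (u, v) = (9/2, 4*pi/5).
E = 10;  F = 0;  G = 81/4

Partials: r_u = (cos(v), sin(v), 3), r_v = (-u*sin(v), u*cos(v), 0). As functions of (u, v):
  E = r_u · r_u = 10,
  F = r_u · r_v = 0,
  G = r_v · r_v = u^2.
Evaluating at (u, v) = (9/2, 4*pi/5): E = 10, F = 0, G = 81/4.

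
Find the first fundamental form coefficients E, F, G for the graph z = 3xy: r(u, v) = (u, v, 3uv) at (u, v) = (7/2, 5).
E = 226;  F = 315/2;  G = 445/4

Partials: r_u = (1, 0, 3*v), r_v = (0, 1, 3*u). As functions of (u, v):
  E = r_u · r_u = 9*v^2 + 1,
  F = r_u · r_v = 9*u*v,
  G = r_v · r_v = 9*u^2 + 1.
Evaluating at (u, v) = (7/2, 5): E = 226, F = 315/2, G = 445/4.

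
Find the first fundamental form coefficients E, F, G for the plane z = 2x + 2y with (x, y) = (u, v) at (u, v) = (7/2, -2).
E = 5;  F = 4;  G = 5

Partials: r_u = (1, 0, 2), r_v = (0, 1, 2). As functions of (u, v):
  E = r_u · r_u = 5,
  F = r_u · r_v = 4,
  G = r_v · r_v = 5.
Evaluating at (u, v) = (7/2, -2): E = 5, F = 4, G = 5.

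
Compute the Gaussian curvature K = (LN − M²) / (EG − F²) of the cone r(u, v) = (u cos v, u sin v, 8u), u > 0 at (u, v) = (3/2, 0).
K = 0

Coefficients of the first fundamental form: E = 65, F = 0, G = u^2.
Coefficients of the second fundamental form: L = 0, M = 0, N = 8*sqrt(65)*u^2/(65*Abs(u)).
Assemble K = (LN − M²)/(EG − F²) = 0. At (u, v) = (3/2, 0): K = 0.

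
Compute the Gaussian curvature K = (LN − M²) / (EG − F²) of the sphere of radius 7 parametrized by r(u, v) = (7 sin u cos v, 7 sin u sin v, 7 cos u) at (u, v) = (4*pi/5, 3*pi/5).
K = 1/49

Coefficients of the first fundamental form: E = 49, F = 0, G = 49*sin(u)^2.
Coefficients of the second fundamental form: L = -7*sin(u)/Abs(sin(u)), M = 0, N = -7*sin(u)^3/Abs(sin(u)).
Assemble K = (LN − M²)/(EG − F²) = 1/49. At (u, v) = (4*pi/5, 3*pi/5): K = 1/49.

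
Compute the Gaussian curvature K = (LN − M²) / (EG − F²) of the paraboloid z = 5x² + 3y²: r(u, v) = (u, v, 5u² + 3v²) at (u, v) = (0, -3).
K = 12/21125

Coefficients of the first fundamental form: E = 100*u^2 + 1, F = 60*u*v, G = 36*v^2 + 1.
Coefficients of the second fundamental form: L = 10/sqrt(100*u^2 + 36*v^2 + 1), M = 0, N = 6/sqrt(100*u^2 + 36*v^2 + 1).
Assemble K = (LN − M²)/(EG − F²) = 60/(10000*u^4 + 7200*u^2*v^2 + 200*u^2 + 1296*v^4 + 72*v^2 + 1). At (u, v) = (0, -3): K = 12/21125.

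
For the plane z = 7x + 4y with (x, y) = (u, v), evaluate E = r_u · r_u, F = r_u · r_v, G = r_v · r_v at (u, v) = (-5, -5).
E = 50;  F = 28;  G = 17

Partials: r_u = (1, 0, 7), r_v = (0, 1, 4). As functions of (u, v):
  E = r_u · r_u = 50,
  F = r_u · r_v = 28,
  G = r_v · r_v = 17.
Evaluating at (u, v) = (-5, -5): E = 50, F = 28, G = 17.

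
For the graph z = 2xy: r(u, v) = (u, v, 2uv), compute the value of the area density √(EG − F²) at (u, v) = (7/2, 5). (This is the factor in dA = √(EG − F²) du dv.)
√(EG − F²)|_{(7/2, 5)} = 5*sqrt(6)

E = 4*v^2 + 1, F = 4*u*v, G = 4*u^2 + 1, so EG − F² = 4*u^2 + 4*v^2 + 1. Taking the positive square root: √(EG − F²) = sqrt(4*u^2 + 4*v^2 + 1). At (u, v) = (7/2, 5): 5*sqrt(6).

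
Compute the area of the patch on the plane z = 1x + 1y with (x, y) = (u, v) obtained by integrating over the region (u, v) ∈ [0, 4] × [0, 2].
Area = 8*sqrt(3)

Area = ∫∫ √(EG − F²) du dv with √(EG − F²) = sqrt(3). Integrating over [0, 4] × [0, 2] gives 8*sqrt(3).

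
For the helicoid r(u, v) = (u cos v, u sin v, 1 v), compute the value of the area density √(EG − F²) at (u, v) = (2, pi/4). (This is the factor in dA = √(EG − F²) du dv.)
√(EG − F²)|_{(2, pi/4)} = sqrt(5)

E = 1, F = 0, G = u^2 + 1, so EG − F² = u^2 + 1. Taking the positive square root: √(EG − F²) = sqrt(u^2 + 1). At (u, v) = (2, pi/4): sqrt(5).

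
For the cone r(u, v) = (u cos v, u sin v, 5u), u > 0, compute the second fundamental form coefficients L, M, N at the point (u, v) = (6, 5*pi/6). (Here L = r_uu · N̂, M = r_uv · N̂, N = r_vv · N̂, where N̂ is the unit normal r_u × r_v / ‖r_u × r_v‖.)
L = 0;  M = 0;  N = 15*sqrt(26)/13

Compute the unit normal N̂(u, v) = (-5*sqrt(26)*u*cos(v)/(26*Abs(u)), -5*sqrt(26)*u*sin(v)/(26*Abs(u)), sqrt(26)*u/(26*Abs(u))), and the second partials r_uu, r_uv, r_vv. Take dot products:
  L(u, v) = r_uu · N̂ = 0,
  M(u, v) = r_uv · N̂ = 0,
  N(u, v) = r_vv · N̂ = 5*sqrt(26)*u^2/(26*Abs(u)).
Evaluating at (u, v) = (6, 5*pi/6):
  L = 0, M = 0, N = 15*sqrt(26)/13.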